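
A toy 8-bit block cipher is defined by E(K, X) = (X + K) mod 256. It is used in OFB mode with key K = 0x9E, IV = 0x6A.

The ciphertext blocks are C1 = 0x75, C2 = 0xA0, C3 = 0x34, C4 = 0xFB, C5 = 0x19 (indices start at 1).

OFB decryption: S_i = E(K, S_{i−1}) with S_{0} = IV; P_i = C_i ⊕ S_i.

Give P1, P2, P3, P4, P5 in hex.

P1: S = E(K, 0x6A) = 0x08; 0x75 ⊕ 0x08 = 0x7D.
P2: S = E(K, 0x08) = 0xA6; 0xA0 ⊕ 0xA6 = 0x06.
P3: S = E(K, 0xA6) = 0x44; 0x34 ⊕ 0x44 = 0x70.
P4: S = E(K, 0x44) = 0xE2; 0xFB ⊕ 0xE2 = 0x19.
P5: S = E(K, 0xE2) = 0x80; 0x19 ⊕ 0x80 = 0x99.

P1 = 0x7D, P2 = 0x06, P3 = 0x70, P4 = 0x19, P5 = 0x99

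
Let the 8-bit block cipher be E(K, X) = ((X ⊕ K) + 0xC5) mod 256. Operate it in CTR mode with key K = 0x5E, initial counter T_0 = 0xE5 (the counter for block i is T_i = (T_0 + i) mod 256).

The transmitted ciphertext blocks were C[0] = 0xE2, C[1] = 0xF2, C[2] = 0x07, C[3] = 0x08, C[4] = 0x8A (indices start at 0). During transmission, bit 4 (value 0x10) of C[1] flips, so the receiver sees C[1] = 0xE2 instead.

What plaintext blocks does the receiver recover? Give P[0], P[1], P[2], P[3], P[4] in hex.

CTR decryption: S_i = E(K, T_i) where T_i is the counter for block i; P_i = C_i ⊕ S_i.
Only C[1] changed, to 0xE2. In CTR, a change in C_i flips the same bit in P_i only; the keystream is unaffected. Decrypting the received ciphertext:
P[0]: T = 0xE5, S = E(K, T) = 0x80; 0xE2 ⊕ 0x80 = 0x62.
P[1]: T = 0xE6, S = E(K, T) = 0x7D; 0xE2 ⊕ 0x7D = 0x9F.
P[2]: T = 0xE7, S = E(K, T) = 0x7E; 0x07 ⊕ 0x7E = 0x79.
P[3]: T = 0xE8, S = E(K, T) = 0x7B; 0x08 ⊕ 0x7B = 0x73.
P[4]: T = 0xE9, S = E(K, T) = 0x7C; 0x8A ⊕ 0x7C = 0xF6.
Blocks that differ from the original plaintext: P[1].

P[0] = 0x62, P[1] = 0x9F, P[2] = 0x79, P[3] = 0x73, P[4] = 0xF6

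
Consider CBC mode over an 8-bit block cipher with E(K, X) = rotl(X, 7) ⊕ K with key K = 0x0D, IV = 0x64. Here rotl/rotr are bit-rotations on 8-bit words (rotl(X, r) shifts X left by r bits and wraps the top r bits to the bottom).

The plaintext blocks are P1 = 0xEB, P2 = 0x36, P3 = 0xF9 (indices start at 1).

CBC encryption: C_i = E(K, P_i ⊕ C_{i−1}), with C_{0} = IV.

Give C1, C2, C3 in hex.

C1 = 0xCA, C2 = 0x73, C3 = 0x48

C1: P1 ⊕ 0x64 = 0x8F; E(K, 0x8F) = 0xCA.
C2: P2 ⊕ 0xCA = 0xFC; E(K, 0xFC) = 0x73.
C3: P3 ⊕ 0x73 = 0x8A; E(K, 0x8A) = 0x48.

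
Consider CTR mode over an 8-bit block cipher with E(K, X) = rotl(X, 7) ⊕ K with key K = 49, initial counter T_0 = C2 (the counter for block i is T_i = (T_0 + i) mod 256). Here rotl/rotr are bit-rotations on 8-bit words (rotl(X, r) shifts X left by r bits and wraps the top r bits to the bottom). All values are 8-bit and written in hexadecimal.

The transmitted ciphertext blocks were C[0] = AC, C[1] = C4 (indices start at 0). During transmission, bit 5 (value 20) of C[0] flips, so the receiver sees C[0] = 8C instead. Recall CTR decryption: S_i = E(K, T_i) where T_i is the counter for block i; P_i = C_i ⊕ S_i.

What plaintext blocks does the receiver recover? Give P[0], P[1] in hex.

Only C[0] changed, to 8C. In CTR, a change in C_i flips the same bit in P_i only; the keystream is unaffected. Decrypting the received ciphertext:
P[0]: T = C2, S = E(K, T) = 28; 8C ⊕ 28 = A4.
P[1]: T = C3, S = E(K, T) = A8; C4 ⊕ A8 = 6C.
Blocks that differ from the original plaintext: P[0].

P[0] = A4, P[1] = 6C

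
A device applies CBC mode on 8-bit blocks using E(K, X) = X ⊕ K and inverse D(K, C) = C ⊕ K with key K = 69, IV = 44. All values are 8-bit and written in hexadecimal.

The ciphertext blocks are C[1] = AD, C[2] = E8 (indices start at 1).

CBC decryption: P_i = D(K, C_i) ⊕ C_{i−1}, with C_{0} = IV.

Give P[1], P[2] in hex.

P[1]: D(K, AD) = C4; C4 ⊕ 44 = 80.
P[2]: D(K, E8) = 81; 81 ⊕ AD = 2C.

P[1] = 80, P[2] = 2C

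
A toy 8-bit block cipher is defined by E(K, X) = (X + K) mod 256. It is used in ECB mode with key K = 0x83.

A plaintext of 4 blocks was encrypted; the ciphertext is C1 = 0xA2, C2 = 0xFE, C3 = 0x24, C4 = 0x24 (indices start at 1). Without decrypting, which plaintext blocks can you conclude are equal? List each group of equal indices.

ECB encrypts each block independently with the same key, so equal ciphertext blocks imply equal plaintext blocks.
C3 = C4 = 0x24, so P3 = P4.

P3 = P4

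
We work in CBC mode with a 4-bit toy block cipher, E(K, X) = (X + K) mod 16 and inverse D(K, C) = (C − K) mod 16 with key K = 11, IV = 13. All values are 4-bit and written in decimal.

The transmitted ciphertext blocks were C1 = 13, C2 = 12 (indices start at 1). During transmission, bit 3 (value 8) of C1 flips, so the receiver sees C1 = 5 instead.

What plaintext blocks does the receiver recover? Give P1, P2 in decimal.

P1 = 7, P2 = 4

CBC decryption: P_i = D(K, C_i) ⊕ C_{i−1}, with C_{0} = IV.
Only C1 changed, to 5. In CBC, a change in C_i garbles P_i and flips the same bit in P_{i+1}. Decrypting the received ciphertext:
P1: D(K, 5) = 10; 10 ⊕ 13 = 7.
P2: D(K, 12) = 1; 1 ⊕ 5 = 4.
Blocks that differ from the original plaintext: P1, P2.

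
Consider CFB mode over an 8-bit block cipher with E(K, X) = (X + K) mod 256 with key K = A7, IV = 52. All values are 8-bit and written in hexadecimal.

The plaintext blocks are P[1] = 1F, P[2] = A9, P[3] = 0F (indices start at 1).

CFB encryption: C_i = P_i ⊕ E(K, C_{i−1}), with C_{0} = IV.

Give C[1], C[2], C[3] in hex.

C[1]: E(K, 52) = F9; 1F ⊕ F9 = E6.
C[2]: E(K, E6) = 8D; A9 ⊕ 8D = 24.
C[3]: E(K, 24) = CB; 0F ⊕ CB = C4.

C[1] = E6, C[2] = 24, C[3] = C4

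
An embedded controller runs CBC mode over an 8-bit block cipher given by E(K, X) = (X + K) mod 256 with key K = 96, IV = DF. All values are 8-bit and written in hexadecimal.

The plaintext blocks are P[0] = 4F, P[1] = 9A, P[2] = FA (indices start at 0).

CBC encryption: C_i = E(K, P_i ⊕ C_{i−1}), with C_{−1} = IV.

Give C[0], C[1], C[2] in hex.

C[0]: P[0] ⊕ DF = 90; E(K, 90) = 26.
C[1]: P[1] ⊕ 26 = BC; E(K, BC) = 52.
C[2]: P[2] ⊕ 52 = A8; E(K, A8) = 3E.

C[0] = 26, C[1] = 52, C[2] = 3E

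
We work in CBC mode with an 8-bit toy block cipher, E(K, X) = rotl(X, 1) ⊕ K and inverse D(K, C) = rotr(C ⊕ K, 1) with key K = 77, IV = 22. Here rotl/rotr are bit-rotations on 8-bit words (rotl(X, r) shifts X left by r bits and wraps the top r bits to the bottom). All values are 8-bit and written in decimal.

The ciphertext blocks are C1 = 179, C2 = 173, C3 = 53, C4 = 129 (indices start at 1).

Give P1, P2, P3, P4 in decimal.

CBC decryption: P_i = D(K, C_i) ⊕ C_{i−1}, with C_{0} = IV.
P1: D(K, 179) = 127; 127 ⊕ 22 = 105.
P2: D(K, 173) = 112; 112 ⊕ 179 = 195.
P3: D(K, 53) = 60; 60 ⊕ 173 = 145.
P4: D(K, 129) = 102; 102 ⊕ 53 = 83.

P1 = 105, P2 = 195, P3 = 145, P4 = 83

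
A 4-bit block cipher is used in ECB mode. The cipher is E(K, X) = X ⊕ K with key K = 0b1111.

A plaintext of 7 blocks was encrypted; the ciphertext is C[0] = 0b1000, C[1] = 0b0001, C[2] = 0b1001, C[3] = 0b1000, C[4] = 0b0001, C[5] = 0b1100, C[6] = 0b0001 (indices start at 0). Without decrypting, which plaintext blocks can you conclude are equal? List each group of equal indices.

ECB encrypts each block independently with the same key, so equal ciphertext blocks imply equal plaintext blocks.
C[0] = C[3] = 0b1000, so P[0] = P[3].
C[1] = C[4] = C[6] = 0b0001, so P[1] = P[4] = P[6].

P[0] = P[3]; P[1] = P[4] = P[6]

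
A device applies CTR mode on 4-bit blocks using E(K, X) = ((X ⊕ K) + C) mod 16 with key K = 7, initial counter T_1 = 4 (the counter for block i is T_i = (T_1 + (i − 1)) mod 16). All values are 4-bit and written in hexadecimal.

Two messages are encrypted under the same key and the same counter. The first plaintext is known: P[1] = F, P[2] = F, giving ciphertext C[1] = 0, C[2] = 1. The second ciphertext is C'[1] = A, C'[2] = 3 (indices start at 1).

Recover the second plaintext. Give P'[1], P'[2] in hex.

P'[1] = 5, P'[2] = D

In CTR with a reused counter, both messages share the same keystream S_i, so C_i ⊕ C'_i = P_i ⊕ P'_i and thus P'_i = P_i ⊕ C_i ⊕ C'_i.
P'[1]: F ⊕ 0 ⊕ A = 5.
P'[2]: F ⊕ 1 ⊕ 3 = D.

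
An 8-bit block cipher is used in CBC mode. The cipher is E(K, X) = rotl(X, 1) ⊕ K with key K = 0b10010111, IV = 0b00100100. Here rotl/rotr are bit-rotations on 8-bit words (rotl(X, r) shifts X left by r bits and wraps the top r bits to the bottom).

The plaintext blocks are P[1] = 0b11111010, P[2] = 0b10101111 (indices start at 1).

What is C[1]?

C[1] = 0b00101010

CBC encryption: C_i = E(K, P_i ⊕ C_{i−1}), with C_{0} = IV.
C[1]: P[1] ⊕ 0b00100100 = 0b11011110; E(K, 0b11011110) = 0b00101010.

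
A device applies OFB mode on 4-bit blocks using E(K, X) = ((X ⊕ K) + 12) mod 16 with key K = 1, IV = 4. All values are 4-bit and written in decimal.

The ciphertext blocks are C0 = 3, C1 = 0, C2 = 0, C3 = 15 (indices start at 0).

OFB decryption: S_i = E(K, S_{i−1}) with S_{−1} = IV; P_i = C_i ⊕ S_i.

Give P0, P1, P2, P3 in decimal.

P0 = 2, P1 = 12, P2 = 9, P3 = 11

P0: S = E(K, 4) = 1; 3 ⊕ 1 = 2.
P1: S = E(K, 1) = 12; 0 ⊕ 12 = 12.
P2: S = E(K, 12) = 9; 0 ⊕ 9 = 9.
P3: S = E(K, 9) = 4; 15 ⊕ 4 = 11.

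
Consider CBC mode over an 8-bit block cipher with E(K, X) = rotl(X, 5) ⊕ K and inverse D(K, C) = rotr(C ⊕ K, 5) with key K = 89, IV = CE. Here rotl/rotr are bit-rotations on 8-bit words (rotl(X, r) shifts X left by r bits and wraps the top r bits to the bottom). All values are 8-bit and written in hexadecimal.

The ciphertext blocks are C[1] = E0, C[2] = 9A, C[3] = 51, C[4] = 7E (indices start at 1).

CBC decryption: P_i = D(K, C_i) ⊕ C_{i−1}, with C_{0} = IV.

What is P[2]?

P[2] = 78

P[2]: D(K, 9A) = 98; 98 ⊕ E0 = 78.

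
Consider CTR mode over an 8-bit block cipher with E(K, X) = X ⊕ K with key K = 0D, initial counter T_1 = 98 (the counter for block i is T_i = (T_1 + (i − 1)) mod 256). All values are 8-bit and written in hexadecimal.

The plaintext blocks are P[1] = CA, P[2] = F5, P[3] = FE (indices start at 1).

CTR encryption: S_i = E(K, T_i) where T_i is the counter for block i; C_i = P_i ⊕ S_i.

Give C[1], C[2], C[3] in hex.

C[1] = 5F, C[2] = 61, C[3] = 69

C[1]: T = 98, S = E(K, T) = 95; CA ⊕ 95 = 5F.
C[2]: T = 99, S = E(K, T) = 94; F5 ⊕ 94 = 61.
C[3]: T = 9A, S = E(K, T) = 97; FE ⊕ 97 = 69.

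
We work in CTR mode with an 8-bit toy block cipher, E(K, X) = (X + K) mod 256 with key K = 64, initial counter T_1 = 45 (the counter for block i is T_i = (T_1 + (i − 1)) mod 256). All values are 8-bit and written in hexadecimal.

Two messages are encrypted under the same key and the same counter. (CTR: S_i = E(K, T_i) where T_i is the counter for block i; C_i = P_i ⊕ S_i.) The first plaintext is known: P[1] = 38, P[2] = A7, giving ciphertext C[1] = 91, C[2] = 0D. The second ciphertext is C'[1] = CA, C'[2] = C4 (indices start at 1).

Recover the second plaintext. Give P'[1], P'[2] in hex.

In CTR with a reused counter, both messages share the same keystream S_i, so C_i ⊕ C'_i = P_i ⊕ P'_i and thus P'_i = P_i ⊕ C_i ⊕ C'_i.
P'[1]: 38 ⊕ 91 ⊕ CA = 63.
P'[2]: A7 ⊕ 0D ⊕ C4 = 6E.

P'[1] = 63, P'[2] = 6E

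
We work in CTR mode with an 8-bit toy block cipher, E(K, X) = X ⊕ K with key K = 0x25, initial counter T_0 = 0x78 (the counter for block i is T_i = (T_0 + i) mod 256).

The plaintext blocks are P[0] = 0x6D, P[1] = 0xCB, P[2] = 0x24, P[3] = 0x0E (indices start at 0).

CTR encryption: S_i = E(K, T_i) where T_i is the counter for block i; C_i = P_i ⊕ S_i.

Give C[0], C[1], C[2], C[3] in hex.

C[0]: T = 0x78, S = E(K, T) = 0x5D; 0x6D ⊕ 0x5D = 0x30.
C[1]: T = 0x79, S = E(K, T) = 0x5C; 0xCB ⊕ 0x5C = 0x97.
C[2]: T = 0x7A, S = E(K, T) = 0x5F; 0x24 ⊕ 0x5F = 0x7B.
C[3]: T = 0x7B, S = E(K, T) = 0x5E; 0x0E ⊕ 0x5E = 0x50.

C[0] = 0x30, C[1] = 0x97, C[2] = 0x7B, C[3] = 0x50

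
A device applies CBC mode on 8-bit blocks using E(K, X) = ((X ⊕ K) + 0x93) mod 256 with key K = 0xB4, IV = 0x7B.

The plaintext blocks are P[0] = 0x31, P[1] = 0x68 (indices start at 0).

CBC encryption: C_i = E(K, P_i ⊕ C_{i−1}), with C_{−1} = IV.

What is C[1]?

C[0]: P[0] ⊕ 0x7B = 0x4A; E(K, 0x4A) = 0x91.
C[1]: P[1] ⊕ 0x91 = 0xF9; E(K, 0xF9) = 0xE0.

C[1] = 0xE0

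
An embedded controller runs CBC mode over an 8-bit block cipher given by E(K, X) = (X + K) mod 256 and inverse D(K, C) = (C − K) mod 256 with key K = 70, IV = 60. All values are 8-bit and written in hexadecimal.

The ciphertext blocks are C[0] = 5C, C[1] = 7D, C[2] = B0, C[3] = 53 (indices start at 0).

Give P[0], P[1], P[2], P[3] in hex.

CBC decryption: P_i = D(K, C_i) ⊕ C_{i−1}, with C_{−1} = IV.
P[0]: D(K, 5C) = EC; EC ⊕ 60 = 8C.
P[1]: D(K, 7D) = 0D; 0D ⊕ 5C = 51.
P[2]: D(K, B0) = 40; 40 ⊕ 7D = 3D.
P[3]: D(K, 53) = E3; E3 ⊕ B0 = 53.

P[0] = 8C, P[1] = 51, P[2] = 3D, P[3] = 53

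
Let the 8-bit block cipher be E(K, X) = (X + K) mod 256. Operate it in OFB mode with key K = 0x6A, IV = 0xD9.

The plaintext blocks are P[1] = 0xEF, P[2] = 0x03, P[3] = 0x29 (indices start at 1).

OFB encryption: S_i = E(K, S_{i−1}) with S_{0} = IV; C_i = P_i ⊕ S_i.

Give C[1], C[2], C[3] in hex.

C[1]: S = E(K, 0xD9) = 0x43; 0xEF ⊕ 0x43 = 0xAC.
C[2]: S = E(K, 0x43) = 0xAD; 0x03 ⊕ 0xAD = 0xAE.
C[3]: S = E(K, 0xAD) = 0x17; 0x29 ⊕ 0x17 = 0x3E.

C[1] = 0xAC, C[2] = 0xAE, C[3] = 0x3E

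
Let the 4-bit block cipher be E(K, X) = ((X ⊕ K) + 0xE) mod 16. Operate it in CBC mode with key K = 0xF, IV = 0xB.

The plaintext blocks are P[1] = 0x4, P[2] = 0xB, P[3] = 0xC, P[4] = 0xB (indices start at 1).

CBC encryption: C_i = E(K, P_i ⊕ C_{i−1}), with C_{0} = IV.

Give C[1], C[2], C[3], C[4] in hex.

C[1]: P[1] ⊕ 0xB = 0xF; E(K, 0xF) = 0xE.
C[2]: P[2] ⊕ 0xE = 0x5; E(K, 0x5) = 0x8.
C[3]: P[3] ⊕ 0x8 = 0x4; E(K, 0x4) = 0x9.
C[4]: P[4] ⊕ 0x9 = 0x2; E(K, 0x2) = 0xB.

C[1] = 0xE, C[2] = 0x8, C[3] = 0x9, C[4] = 0xB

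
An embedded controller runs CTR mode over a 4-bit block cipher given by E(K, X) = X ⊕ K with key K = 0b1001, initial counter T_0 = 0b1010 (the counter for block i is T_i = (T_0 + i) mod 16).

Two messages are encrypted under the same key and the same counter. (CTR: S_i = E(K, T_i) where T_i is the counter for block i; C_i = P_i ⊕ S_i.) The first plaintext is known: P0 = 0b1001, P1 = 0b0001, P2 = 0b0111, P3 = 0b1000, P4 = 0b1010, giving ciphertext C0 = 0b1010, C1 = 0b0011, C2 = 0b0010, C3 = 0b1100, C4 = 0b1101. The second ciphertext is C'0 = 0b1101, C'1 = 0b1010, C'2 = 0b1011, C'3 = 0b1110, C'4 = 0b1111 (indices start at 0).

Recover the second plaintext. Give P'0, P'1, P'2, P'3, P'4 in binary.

P'0 = 0b1110, P'1 = 0b1000, P'2 = 0b1110, P'3 = 0b1010, P'4 = 0b1000

In CTR with a reused counter, both messages share the same keystream S_i, so C_i ⊕ C'_i = P_i ⊕ P'_i and thus P'_i = P_i ⊕ C_i ⊕ C'_i.
P'0: 0b1001 ⊕ 0b1010 ⊕ 0b1101 = 0b1110.
P'1: 0b0001 ⊕ 0b0011 ⊕ 0b1010 = 0b1000.
P'2: 0b0111 ⊕ 0b0010 ⊕ 0b1011 = 0b1110.
P'3: 0b1000 ⊕ 0b1100 ⊕ 0b1110 = 0b1010.
P'4: 0b1010 ⊕ 0b1101 ⊕ 0b1111 = 0b1000.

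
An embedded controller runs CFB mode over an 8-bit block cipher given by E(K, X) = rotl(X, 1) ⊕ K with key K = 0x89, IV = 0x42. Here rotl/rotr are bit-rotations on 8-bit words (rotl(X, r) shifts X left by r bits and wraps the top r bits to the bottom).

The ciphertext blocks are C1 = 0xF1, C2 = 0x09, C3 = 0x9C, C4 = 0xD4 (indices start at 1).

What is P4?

CFB decryption: P_i = C_i ⊕ E(K, C_{i−1}), with C_{0} = IV.
P4: E(K, 0x9C) = 0xB0; 0xD4 ⊕ 0xB0 = 0x64.

P4 = 0x64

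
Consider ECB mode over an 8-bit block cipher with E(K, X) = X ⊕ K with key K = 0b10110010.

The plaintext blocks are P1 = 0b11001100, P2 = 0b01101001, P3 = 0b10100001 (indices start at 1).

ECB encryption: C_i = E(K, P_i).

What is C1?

C1: E(K, 0b11001100) = 0b01111110.

C1 = 0b01111110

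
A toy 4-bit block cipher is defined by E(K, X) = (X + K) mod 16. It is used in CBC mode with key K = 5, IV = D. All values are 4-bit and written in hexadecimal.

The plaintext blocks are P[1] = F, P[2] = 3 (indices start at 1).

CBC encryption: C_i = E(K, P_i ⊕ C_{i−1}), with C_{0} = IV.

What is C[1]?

C[1]: P[1] ⊕ D = 2; E(K, 2) = 7.

C[1] = 7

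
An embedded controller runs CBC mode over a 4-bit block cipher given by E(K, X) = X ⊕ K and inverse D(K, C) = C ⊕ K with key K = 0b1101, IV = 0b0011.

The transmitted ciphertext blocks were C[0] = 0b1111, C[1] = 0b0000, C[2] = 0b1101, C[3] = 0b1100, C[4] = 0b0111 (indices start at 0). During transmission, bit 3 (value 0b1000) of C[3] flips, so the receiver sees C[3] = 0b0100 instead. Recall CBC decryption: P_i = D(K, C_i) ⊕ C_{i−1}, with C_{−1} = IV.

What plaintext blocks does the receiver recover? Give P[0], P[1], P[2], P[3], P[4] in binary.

P[0] = 0b0001, P[1] = 0b0010, P[2] = 0b0000, P[3] = 0b0100, P[4] = 0b1110

Only C[3] changed, to 0b0100. In CBC, a change in C_i garbles P_i and flips the same bit in P_{i+1}. Decrypting the received ciphertext:
P[0]: D(K, 0b1111) = 0b0010; 0b0010 ⊕ 0b0011 = 0b0001.
P[1]: D(K, 0b0000) = 0b1101; 0b1101 ⊕ 0b1111 = 0b0010.
P[2]: D(K, 0b1101) = 0b0000; 0b0000 ⊕ 0b0000 = 0b0000.
P[3]: D(K, 0b0100) = 0b1001; 0b1001 ⊕ 0b1101 = 0b0100.
P[4]: D(K, 0b0111) = 0b1010; 0b1010 ⊕ 0b0100 = 0b1110.
Blocks that differ from the original plaintext: P[3], P[4].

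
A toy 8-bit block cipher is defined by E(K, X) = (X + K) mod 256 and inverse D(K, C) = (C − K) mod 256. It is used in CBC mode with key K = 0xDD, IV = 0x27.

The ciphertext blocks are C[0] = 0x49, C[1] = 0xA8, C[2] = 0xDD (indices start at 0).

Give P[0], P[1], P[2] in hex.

P[0] = 0x4B, P[1] = 0x82, P[2] = 0xA8

CBC decryption: P_i = D(K, C_i) ⊕ C_{i−1}, with C_{−1} = IV.
P[0]: D(K, 0x49) = 0x6C; 0x6C ⊕ 0x27 = 0x4B.
P[1]: D(K, 0xA8) = 0xCB; 0xCB ⊕ 0x49 = 0x82.
P[2]: D(K, 0xDD) = 0x00; 0x00 ⊕ 0xA8 = 0xA8.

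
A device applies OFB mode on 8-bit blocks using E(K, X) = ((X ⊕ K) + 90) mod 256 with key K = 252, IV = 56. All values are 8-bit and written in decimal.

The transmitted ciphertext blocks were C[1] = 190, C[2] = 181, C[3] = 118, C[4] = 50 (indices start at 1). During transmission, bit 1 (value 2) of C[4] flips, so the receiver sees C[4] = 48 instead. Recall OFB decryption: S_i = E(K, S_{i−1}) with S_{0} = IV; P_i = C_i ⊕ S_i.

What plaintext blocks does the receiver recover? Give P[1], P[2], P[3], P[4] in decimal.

P[1] = 160, P[2] = 137, P[3] = 108, P[4] = 112

Only C[4] changed, to 48. In OFB, a change in C_i flips the same bit in P_i only; the keystream is unaffected. Decrypting the received ciphertext:
P[1]: S = E(K, 56) = 30; 190 ⊕ 30 = 160.
P[2]: S = E(K, 30) = 60; 181 ⊕ 60 = 137.
P[3]: S = E(K, 60) = 26; 118 ⊕ 26 = 108.
P[4]: S = E(K, 26) = 64; 48 ⊕ 64 = 112.
Blocks that differ from the original plaintext: P[4].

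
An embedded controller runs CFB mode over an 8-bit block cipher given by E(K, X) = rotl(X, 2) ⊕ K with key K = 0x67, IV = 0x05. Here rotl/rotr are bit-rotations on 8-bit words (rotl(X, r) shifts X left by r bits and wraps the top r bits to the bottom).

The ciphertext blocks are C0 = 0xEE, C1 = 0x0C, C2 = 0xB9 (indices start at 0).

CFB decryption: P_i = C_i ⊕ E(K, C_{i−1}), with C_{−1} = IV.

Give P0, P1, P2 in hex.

P0: E(K, 0x05) = 0x73; 0xEE ⊕ 0x73 = 0x9D.
P1: E(K, 0xEE) = 0xDC; 0x0C ⊕ 0xDC = 0xD0.
P2: E(K, 0x0C) = 0x57; 0xB9 ⊕ 0x57 = 0xEE.

P0 = 0x9D, P1 = 0xD0, P2 = 0xEE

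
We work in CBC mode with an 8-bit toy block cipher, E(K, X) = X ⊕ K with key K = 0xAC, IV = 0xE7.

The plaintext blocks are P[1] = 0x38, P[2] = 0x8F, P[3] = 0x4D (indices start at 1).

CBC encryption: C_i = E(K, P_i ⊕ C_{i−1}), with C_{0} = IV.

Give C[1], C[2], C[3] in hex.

C[1]: P[1] ⊕ 0xE7 = 0xDF; E(K, 0xDF) = 0x73.
C[2]: P[2] ⊕ 0x73 = 0xFC; E(K, 0xFC) = 0x50.
C[3]: P[3] ⊕ 0x50 = 0x1D; E(K, 0x1D) = 0xB1.

C[1] = 0x73, C[2] = 0x50, C[3] = 0xB1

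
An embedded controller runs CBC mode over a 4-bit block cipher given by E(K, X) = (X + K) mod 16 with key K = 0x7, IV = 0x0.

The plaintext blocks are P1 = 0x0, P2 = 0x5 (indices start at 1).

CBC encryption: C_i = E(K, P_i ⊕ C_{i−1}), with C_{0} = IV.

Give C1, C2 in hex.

C1 = 0x7, C2 = 0x9

C1: P1 ⊕ 0x0 = 0x0; E(K, 0x0) = 0x7.
C2: P2 ⊕ 0x7 = 0x2; E(K, 0x2) = 0x9.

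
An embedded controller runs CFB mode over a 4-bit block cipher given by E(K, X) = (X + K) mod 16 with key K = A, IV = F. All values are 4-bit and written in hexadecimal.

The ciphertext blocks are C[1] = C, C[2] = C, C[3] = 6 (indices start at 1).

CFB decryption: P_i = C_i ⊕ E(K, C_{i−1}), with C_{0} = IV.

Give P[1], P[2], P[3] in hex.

P[1] = 5, P[2] = A, P[3] = 0

P[1]: E(K, F) = 9; C ⊕ 9 = 5.
P[2]: E(K, C) = 6; C ⊕ 6 = A.
P[3]: E(K, C) = 6; 6 ⊕ 6 = 0.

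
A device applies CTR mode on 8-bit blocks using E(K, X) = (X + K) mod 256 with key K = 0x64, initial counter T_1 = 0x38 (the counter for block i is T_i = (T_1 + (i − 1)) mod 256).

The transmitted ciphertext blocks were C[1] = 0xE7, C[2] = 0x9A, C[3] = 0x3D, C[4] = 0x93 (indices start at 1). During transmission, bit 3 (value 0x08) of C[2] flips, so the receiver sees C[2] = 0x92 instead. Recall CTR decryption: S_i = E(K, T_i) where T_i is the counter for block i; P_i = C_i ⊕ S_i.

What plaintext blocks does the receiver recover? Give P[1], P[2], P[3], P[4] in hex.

P[1] = 0x7B, P[2] = 0x0F, P[3] = 0xA3, P[4] = 0x0C

Only C[2] changed, to 0x92. In CTR, a change in C_i flips the same bit in P_i only; the keystream is unaffected. Decrypting the received ciphertext:
P[1]: T = 0x38, S = E(K, T) = 0x9C; 0xE7 ⊕ 0x9C = 0x7B.
P[2]: T = 0x39, S = E(K, T) = 0x9D; 0x92 ⊕ 0x9D = 0x0F.
P[3]: T = 0x3A, S = E(K, T) = 0x9E; 0x3D ⊕ 0x9E = 0xA3.
P[4]: T = 0x3B, S = E(K, T) = 0x9F; 0x93 ⊕ 0x9F = 0x0C.
Blocks that differ from the original plaintext: P[2].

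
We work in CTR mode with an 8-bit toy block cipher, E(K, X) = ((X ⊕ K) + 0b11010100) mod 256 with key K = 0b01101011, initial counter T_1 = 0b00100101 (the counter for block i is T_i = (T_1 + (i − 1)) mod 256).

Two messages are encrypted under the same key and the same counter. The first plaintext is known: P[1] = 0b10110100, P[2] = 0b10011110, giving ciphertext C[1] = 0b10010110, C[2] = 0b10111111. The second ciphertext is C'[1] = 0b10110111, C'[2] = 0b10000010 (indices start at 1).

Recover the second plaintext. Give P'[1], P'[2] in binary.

P'[1] = 0b10010101, P'[2] = 0b10100011

In CTR with a reused counter, both messages share the same keystream S_i, so C_i ⊕ C'_i = P_i ⊕ P'_i and thus P'_i = P_i ⊕ C_i ⊕ C'_i.
P'[1]: 0b10110100 ⊕ 0b10010110 ⊕ 0b10110111 = 0b10010101.
P'[2]: 0b10011110 ⊕ 0b10111111 ⊕ 0b10000010 = 0b10100011.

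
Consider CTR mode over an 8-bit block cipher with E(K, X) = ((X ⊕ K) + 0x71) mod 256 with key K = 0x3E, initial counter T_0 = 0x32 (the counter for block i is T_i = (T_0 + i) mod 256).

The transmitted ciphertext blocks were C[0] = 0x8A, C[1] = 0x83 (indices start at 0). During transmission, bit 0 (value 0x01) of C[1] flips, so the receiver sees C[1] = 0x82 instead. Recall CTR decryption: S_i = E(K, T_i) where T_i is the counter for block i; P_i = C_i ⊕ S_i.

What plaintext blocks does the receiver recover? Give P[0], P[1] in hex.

Only C[1] changed, to 0x82. In CTR, a change in C_i flips the same bit in P_i only; the keystream is unaffected. Decrypting the received ciphertext:
P[0]: T = 0x32, S = E(K, T) = 0x7D; 0x8A ⊕ 0x7D = 0xF7.
P[1]: T = 0x33, S = E(K, T) = 0x7E; 0x82 ⊕ 0x7E = 0xFC.
Blocks that differ from the original plaintext: P[1].

P[0] = 0xF7, P[1] = 0xFC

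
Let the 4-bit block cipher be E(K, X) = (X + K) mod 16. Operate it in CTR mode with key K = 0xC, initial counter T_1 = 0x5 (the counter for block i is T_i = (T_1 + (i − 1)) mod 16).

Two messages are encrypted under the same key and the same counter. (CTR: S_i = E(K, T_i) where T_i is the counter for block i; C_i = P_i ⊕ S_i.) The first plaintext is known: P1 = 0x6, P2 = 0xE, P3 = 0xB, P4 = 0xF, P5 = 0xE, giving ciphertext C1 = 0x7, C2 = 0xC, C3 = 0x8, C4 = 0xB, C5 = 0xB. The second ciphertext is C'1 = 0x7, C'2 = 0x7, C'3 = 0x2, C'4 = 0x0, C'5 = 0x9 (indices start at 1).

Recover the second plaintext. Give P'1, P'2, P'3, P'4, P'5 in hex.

P'1 = 0x6, P'2 = 0x5, P'3 = 0x1, P'4 = 0x4, P'5 = 0xC

In CTR with a reused counter, both messages share the same keystream S_i, so C_i ⊕ C'_i = P_i ⊕ P'_i and thus P'_i = P_i ⊕ C_i ⊕ C'_i.
P'1: 0x6 ⊕ 0x7 ⊕ 0x7 = 0x6.
P'2: 0xE ⊕ 0xC ⊕ 0x7 = 0x5.
P'3: 0xB ⊕ 0x8 ⊕ 0x2 = 0x1.
P'4: 0xF ⊕ 0xB ⊕ 0x0 = 0x4.
P'5: 0xE ⊕ 0xB ⊕ 0x9 = 0xC.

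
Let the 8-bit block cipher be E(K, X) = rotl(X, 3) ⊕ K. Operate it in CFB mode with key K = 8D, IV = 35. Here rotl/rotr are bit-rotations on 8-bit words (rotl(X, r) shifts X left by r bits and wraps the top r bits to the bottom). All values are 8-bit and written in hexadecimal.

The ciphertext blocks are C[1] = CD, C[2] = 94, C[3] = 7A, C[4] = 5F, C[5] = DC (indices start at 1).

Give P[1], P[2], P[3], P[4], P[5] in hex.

P[1] = E9, P[2] = 77, P[3] = 53, P[4] = 01, P[5] = AB

CFB decryption: P_i = C_i ⊕ E(K, C_{i−1}), with C_{0} = IV.
P[1]: E(K, 35) = 24; CD ⊕ 24 = E9.
P[2]: E(K, CD) = E3; 94 ⊕ E3 = 77.
P[3]: E(K, 94) = 29; 7A ⊕ 29 = 53.
P[4]: E(K, 7A) = 5E; 5F ⊕ 5E = 01.
P[5]: E(K, 5F) = 77; DC ⊕ 77 = AB.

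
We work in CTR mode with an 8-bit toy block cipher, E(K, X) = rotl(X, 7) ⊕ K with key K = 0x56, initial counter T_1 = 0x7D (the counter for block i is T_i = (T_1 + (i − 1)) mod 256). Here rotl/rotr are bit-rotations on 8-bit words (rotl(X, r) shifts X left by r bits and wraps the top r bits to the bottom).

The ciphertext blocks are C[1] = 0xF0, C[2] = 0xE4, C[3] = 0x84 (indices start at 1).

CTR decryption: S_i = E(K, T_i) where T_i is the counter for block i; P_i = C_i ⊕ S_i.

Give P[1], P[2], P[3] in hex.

P[1] = 0x18, P[2] = 0x8D, P[3] = 0x6D

P[1]: T = 0x7D, S = E(K, T) = 0xE8; 0xF0 ⊕ 0xE8 = 0x18.
P[2]: T = 0x7E, S = E(K, T) = 0x69; 0xE4 ⊕ 0x69 = 0x8D.
P[3]: T = 0x7F, S = E(K, T) = 0xE9; 0x84 ⊕ 0xE9 = 0x6D.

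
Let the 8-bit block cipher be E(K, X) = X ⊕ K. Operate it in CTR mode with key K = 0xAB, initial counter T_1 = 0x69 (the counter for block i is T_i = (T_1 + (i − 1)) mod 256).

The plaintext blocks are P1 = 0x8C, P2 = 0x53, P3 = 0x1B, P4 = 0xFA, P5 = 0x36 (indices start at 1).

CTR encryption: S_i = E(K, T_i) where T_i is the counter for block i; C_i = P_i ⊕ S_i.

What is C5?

C5 = 0xF0

C1: T = 0x69, S = E(K, T) = 0xC2; 0x8C ⊕ 0xC2 = 0x4E.
C2: T = 0x6A, S = E(K, T) = 0xC1; 0x53 ⊕ 0xC1 = 0x92.
C3: T = 0x6B, S = E(K, T) = 0xC0; 0x1B ⊕ 0xC0 = 0xDB.
C4: T = 0x6C, S = E(K, T) = 0xC7; 0xFA ⊕ 0xC7 = 0x3D.
C5: T = 0x6D, S = E(K, T) = 0xC6; 0x36 ⊕ 0xC6 = 0xF0.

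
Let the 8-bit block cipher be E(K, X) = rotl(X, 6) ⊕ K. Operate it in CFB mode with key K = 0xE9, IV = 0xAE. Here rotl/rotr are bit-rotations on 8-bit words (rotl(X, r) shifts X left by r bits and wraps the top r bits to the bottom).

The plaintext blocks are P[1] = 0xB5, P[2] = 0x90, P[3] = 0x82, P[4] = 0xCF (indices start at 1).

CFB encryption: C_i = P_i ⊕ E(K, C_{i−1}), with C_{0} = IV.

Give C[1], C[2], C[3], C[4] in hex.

C[1] = 0xF7, C[2] = 0x84, C[3] = 0x4A, C[4] = 0xB4

C[1]: E(K, 0xAE) = 0x42; 0xB5 ⊕ 0x42 = 0xF7.
C[2]: E(K, 0xF7) = 0x14; 0x90 ⊕ 0x14 = 0x84.
C[3]: E(K, 0x84) = 0xC8; 0x82 ⊕ 0xC8 = 0x4A.
C[4]: E(K, 0x4A) = 0x7B; 0xCF ⊕ 0x7B = 0xB4.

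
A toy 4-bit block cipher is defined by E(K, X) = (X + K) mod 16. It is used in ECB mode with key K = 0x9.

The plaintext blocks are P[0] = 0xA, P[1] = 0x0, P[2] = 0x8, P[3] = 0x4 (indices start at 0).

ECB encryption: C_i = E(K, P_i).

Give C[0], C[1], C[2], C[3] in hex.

C[0] = 0x3, C[1] = 0x9, C[2] = 0x1, C[3] = 0xD

C[0]: E(K, 0xA) = 0x3.
C[1]: E(K, 0x0) = 0x9.
C[2]: E(K, 0x8) = 0x1.
C[3]: E(K, 0x4) = 0xD.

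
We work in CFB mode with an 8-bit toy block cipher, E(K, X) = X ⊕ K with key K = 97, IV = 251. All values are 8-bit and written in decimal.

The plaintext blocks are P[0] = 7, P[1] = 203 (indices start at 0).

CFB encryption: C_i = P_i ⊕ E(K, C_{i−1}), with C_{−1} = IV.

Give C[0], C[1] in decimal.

C[0]: E(K, 251) = 154; 7 ⊕ 154 = 157.
C[1]: E(K, 157) = 252; 203 ⊕ 252 = 55.

C[0] = 157, C[1] = 55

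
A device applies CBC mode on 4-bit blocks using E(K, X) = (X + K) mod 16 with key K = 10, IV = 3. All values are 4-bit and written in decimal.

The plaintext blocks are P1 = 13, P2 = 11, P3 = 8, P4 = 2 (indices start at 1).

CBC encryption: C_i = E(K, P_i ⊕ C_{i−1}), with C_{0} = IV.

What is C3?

C1: P1 ⊕ 3 = 14; E(K, 14) = 8.
C2: P2 ⊕ 8 = 3; E(K, 3) = 13.
C3: P3 ⊕ 13 = 5; E(K, 5) = 15.

C3 = 15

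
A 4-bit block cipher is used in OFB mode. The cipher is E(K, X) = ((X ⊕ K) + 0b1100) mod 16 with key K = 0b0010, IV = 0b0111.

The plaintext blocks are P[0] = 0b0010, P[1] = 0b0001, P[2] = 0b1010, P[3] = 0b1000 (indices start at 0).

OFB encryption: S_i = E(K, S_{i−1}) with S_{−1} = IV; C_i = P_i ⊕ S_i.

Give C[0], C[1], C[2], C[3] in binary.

C[0]: S = E(K, 0b0111) = 0b0001; 0b0010 ⊕ 0b0001 = 0b0011.
C[1]: S = E(K, 0b0001) = 0b1111; 0b0001 ⊕ 0b1111 = 0b1110.
C[2]: S = E(K, 0b1111) = 0b1001; 0b1010 ⊕ 0b1001 = 0b0011.
C[3]: S = E(K, 0b1001) = 0b0111; 0b1000 ⊕ 0b0111 = 0b1111.

C[0] = 0b0011, C[1] = 0b1110, C[2] = 0b0011, C[3] = 0b1111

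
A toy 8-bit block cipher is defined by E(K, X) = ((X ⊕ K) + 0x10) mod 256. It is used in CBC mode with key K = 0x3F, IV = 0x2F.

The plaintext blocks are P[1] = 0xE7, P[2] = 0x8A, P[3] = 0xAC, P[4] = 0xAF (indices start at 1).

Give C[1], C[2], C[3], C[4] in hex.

CBC encryption: C_i = E(K, P_i ⊕ C_{i−1}), with C_{0} = IV.
C[1]: P[1] ⊕ 0x2F = 0xC8; E(K, 0xC8) = 0x07.
C[2]: P[2] ⊕ 0x07 = 0x8D; E(K, 0x8D) = 0xC2.
C[3]: P[3] ⊕ 0xC2 = 0x6E; E(K, 0x6E) = 0x61.
C[4]: P[4] ⊕ 0x61 = 0xCE; E(K, 0xCE) = 0x01.

C[1] = 0x07, C[2] = 0xC2, C[3] = 0x61, C[4] = 0x01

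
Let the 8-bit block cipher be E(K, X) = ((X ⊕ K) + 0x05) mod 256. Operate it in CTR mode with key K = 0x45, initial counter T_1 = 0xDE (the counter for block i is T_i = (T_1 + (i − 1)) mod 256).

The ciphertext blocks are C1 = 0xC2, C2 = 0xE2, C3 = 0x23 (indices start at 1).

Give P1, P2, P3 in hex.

CTR decryption: S_i = E(K, T_i) where T_i is the counter for block i; P_i = C_i ⊕ S_i.
P1: T = 0xDE, S = E(K, T) = 0xA0; 0xC2 ⊕ 0xA0 = 0x62.
P2: T = 0xDF, S = E(K, T) = 0x9F; 0xE2 ⊕ 0x9F = 0x7D.
P3: T = 0xE0, S = E(K, T) = 0xAA; 0x23 ⊕ 0xAA = 0x89.

P1 = 0x62, P2 = 0x7D, P3 = 0x89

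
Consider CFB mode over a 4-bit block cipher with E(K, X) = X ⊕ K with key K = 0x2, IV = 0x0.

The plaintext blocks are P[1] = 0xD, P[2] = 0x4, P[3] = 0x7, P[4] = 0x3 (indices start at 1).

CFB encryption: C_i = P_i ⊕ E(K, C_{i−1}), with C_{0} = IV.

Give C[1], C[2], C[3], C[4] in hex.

C[1] = 0xF, C[2] = 0x9, C[3] = 0xC, C[4] = 0xD

C[1]: E(K, 0x0) = 0x2; 0xD ⊕ 0x2 = 0xF.
C[2]: E(K, 0xF) = 0xD; 0x4 ⊕ 0xD = 0x9.
C[3]: E(K, 0x9) = 0xB; 0x7 ⊕ 0xB = 0xC.
C[4]: E(K, 0xC) = 0xE; 0x3 ⊕ 0xE = 0xD.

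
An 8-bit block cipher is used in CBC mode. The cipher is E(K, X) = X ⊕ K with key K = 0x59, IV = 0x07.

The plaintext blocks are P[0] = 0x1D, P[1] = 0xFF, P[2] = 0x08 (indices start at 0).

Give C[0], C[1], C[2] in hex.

CBC encryption: C_i = E(K, P_i ⊕ C_{i−1}), with C_{−1} = IV.
C[0]: P[0] ⊕ 0x07 = 0x1A; E(K, 0x1A) = 0x43.
C[1]: P[1] ⊕ 0x43 = 0xBC; E(K, 0xBC) = 0xE5.
C[2]: P[2] ⊕ 0xE5 = 0xED; E(K, 0xED) = 0xB4.

C[0] = 0x43, C[1] = 0xE5, C[2] = 0xB4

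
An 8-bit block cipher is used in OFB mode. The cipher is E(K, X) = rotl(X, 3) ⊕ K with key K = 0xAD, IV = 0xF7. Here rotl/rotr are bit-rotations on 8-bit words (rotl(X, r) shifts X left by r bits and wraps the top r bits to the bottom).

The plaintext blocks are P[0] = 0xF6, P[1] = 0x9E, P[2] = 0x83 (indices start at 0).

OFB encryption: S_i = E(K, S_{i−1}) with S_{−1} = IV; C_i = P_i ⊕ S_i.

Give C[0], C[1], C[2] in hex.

C[0]: S = E(K, 0xF7) = 0x12; 0xF6 ⊕ 0x12 = 0xE4.
C[1]: S = E(K, 0x12) = 0x3D; 0x9E ⊕ 0x3D = 0xA3.
C[2]: S = E(K, 0x3D) = 0x44; 0x83 ⊕ 0x44 = 0xC7.

C[0] = 0xE4, C[1] = 0xA3, C[2] = 0xC7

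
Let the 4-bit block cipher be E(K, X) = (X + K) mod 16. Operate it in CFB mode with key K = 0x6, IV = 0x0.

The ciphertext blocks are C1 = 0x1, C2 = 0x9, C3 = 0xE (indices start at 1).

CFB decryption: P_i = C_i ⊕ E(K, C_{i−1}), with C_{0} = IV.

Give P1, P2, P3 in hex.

P1: E(K, 0x0) = 0x6; 0x1 ⊕ 0x6 = 0x7.
P2: E(K, 0x1) = 0x7; 0x9 ⊕ 0x7 = 0xE.
P3: E(K, 0x9) = 0xF; 0xE ⊕ 0xF = 0x1.

P1 = 0x7, P2 = 0xE, P3 = 0x1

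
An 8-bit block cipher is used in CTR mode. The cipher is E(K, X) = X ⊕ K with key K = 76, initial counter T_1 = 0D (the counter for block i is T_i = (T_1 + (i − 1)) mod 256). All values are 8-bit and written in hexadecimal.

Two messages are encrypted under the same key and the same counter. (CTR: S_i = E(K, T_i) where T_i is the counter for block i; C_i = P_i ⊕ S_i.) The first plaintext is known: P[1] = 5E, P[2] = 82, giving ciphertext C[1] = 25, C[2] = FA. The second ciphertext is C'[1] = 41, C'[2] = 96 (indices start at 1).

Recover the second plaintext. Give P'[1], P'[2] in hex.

In CTR with a reused counter, both messages share the same keystream S_i, so C_i ⊕ C'_i = P_i ⊕ P'_i and thus P'_i = P_i ⊕ C_i ⊕ C'_i.
P'[1]: 5E ⊕ 25 ⊕ 41 = 3A.
P'[2]: 82 ⊕ FA ⊕ 96 = EE.

P'[1] = 3A, P'[2] = EE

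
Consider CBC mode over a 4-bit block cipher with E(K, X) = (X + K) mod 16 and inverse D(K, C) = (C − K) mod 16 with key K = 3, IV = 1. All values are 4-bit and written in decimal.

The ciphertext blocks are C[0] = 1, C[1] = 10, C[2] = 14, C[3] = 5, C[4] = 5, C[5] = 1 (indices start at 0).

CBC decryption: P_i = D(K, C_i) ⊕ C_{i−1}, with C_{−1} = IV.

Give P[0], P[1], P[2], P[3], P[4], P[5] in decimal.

P[0]: D(K, 1) = 14; 14 ⊕ 1 = 15.
P[1]: D(K, 10) = 7; 7 ⊕ 1 = 6.
P[2]: D(K, 14) = 11; 11 ⊕ 10 = 1.
P[3]: D(K, 5) = 2; 2 ⊕ 14 = 12.
P[4]: D(K, 5) = 2; 2 ⊕ 5 = 7.
P[5]: D(K, 1) = 14; 14 ⊕ 5 = 11.

P[0] = 15, P[1] = 6, P[2] = 1, P[3] = 12, P[4] = 7, P[5] = 11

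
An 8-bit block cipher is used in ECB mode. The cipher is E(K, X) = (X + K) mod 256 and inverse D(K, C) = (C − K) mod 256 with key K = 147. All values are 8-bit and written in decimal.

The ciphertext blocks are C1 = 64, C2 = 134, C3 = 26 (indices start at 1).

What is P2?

P2 = 243

ECB decryption: P_i = D(K, C_i).
P2: D(K, 134) = 243.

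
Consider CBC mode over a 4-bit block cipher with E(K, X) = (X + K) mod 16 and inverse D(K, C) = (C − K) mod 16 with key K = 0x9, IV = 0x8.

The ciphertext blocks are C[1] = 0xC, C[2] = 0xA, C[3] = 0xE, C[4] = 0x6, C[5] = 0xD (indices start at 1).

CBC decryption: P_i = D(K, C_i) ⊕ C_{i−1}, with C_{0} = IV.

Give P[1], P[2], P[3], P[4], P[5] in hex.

P[1] = 0xB, P[2] = 0xD, P[3] = 0xF, P[4] = 0x3, P[5] = 0x2

P[1]: D(K, 0xC) = 0x3; 0x3 ⊕ 0x8 = 0xB.
P[2]: D(K, 0xA) = 0x1; 0x1 ⊕ 0xC = 0xD.
P[3]: D(K, 0xE) = 0x5; 0x5 ⊕ 0xA = 0xF.
P[4]: D(K, 0x6) = 0xD; 0xD ⊕ 0xE = 0x3.
P[5]: D(K, 0xD) = 0x4; 0x4 ⊕ 0x6 = 0x2.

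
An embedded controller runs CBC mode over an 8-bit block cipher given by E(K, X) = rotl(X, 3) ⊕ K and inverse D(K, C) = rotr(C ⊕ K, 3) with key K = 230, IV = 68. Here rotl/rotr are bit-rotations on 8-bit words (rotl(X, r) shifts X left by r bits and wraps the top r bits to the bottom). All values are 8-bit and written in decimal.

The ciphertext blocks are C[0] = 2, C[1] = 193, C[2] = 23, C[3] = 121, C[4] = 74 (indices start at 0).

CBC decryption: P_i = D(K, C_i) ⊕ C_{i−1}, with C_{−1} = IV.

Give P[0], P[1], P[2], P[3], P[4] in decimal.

P[0]: D(K, 2) = 156; 156 ⊕ 68 = 216.
P[1]: D(K, 193) = 228; 228 ⊕ 2 = 230.
P[2]: D(K, 23) = 62; 62 ⊕ 193 = 255.
P[3]: D(K, 121) = 243; 243 ⊕ 23 = 228.
P[4]: D(K, 74) = 149; 149 ⊕ 121 = 236.

P[0] = 216, P[1] = 230, P[2] = 255, P[3] = 228, P[4] = 236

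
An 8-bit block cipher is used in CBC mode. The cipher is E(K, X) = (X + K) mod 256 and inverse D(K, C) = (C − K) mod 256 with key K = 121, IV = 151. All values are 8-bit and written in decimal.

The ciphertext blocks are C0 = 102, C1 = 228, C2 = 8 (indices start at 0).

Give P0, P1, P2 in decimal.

CBC decryption: P_i = D(K, C_i) ⊕ C_{i−1}, with C_{−1} = IV.
P0: D(K, 102) = 237; 237 ⊕ 151 = 122.
P1: D(K, 228) = 107; 107 ⊕ 102 = 13.
P2: D(K, 8) = 143; 143 ⊕ 228 = 107.

P0 = 122, P1 = 13, P2 = 107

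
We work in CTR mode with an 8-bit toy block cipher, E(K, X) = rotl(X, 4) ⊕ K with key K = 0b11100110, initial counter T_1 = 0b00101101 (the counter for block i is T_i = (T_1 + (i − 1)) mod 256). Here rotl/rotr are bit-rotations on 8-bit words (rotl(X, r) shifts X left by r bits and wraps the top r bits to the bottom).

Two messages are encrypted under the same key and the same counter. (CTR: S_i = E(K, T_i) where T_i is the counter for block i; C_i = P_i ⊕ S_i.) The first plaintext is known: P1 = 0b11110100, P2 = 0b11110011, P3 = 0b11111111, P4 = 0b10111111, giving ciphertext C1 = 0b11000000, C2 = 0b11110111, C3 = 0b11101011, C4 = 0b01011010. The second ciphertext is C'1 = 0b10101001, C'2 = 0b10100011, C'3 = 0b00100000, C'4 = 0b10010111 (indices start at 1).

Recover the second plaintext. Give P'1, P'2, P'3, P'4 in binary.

P'1 = 0b10011101, P'2 = 0b10100111, P'3 = 0b00110100, P'4 = 0b01110010

In CTR with a reused counter, both messages share the same keystream S_i, so C_i ⊕ C'_i = P_i ⊕ P'_i and thus P'_i = P_i ⊕ C_i ⊕ C'_i.
P'1: 0b11110100 ⊕ 0b11000000 ⊕ 0b10101001 = 0b10011101.
P'2: 0b11110011 ⊕ 0b11110111 ⊕ 0b10100011 = 0b10100111.
P'3: 0b11111111 ⊕ 0b11101011 ⊕ 0b00100000 = 0b00110100.
P'4: 0b10111111 ⊕ 0b01011010 ⊕ 0b10010111 = 0b01110010.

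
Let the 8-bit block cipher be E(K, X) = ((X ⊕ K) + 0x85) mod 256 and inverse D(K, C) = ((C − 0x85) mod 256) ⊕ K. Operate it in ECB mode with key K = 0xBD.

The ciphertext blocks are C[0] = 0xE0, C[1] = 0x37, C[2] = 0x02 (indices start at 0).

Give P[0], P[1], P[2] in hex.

P[0] = 0xE6, P[1] = 0x0F, P[2] = 0xC0

ECB decryption: P_i = D(K, C_i).
P[0]: D(K, 0xE0) = 0xE6.
P[1]: D(K, 0x37) = 0x0F.
P[2]: D(K, 0x02) = 0xC0.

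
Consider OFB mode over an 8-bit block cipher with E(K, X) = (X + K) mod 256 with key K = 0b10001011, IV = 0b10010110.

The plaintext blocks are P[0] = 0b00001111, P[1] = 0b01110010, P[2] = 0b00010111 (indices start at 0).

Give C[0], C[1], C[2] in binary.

OFB encryption: S_i = E(K, S_{i−1}) with S_{−1} = IV; C_i = P_i ⊕ S_i.
C[0]: S = E(K, 0b10010110) = 0b00100001; 0b00001111 ⊕ 0b00100001 = 0b00101110.
C[1]: S = E(K, 0b00100001) = 0b10101100; 0b01110010 ⊕ 0b10101100 = 0b11011110.
C[2]: S = E(K, 0b10101100) = 0b00110111; 0b00010111 ⊕ 0b00110111 = 0b00100000.

C[0] = 0b00101110, C[1] = 0b11011110, C[2] = 0b00100000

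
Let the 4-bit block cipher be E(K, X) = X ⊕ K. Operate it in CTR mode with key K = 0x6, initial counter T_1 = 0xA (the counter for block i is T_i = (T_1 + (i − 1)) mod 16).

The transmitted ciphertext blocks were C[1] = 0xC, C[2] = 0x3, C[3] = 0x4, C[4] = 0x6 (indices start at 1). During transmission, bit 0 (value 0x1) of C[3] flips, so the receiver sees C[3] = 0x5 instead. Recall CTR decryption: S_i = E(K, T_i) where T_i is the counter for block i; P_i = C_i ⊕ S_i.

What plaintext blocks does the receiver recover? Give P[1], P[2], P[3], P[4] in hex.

Only C[3] changed, to 0x5. In CTR, a change in C_i flips the same bit in P_i only; the keystream is unaffected. Decrypting the received ciphertext:
P[1]: T = 0xA, S = E(K, T) = 0xC; 0xC ⊕ 0xC = 0x0.
P[2]: T = 0xB, S = E(K, T) = 0xD; 0x3 ⊕ 0xD = 0xE.
P[3]: T = 0xC, S = E(K, T) = 0xA; 0x5 ⊕ 0xA = 0xF.
P[4]: T = 0xD, S = E(K, T) = 0xB; 0x6 ⊕ 0xB = 0xD.
Blocks that differ from the original plaintext: P[3].

P[1] = 0x0, P[2] = 0xE, P[3] = 0xF, P[4] = 0xD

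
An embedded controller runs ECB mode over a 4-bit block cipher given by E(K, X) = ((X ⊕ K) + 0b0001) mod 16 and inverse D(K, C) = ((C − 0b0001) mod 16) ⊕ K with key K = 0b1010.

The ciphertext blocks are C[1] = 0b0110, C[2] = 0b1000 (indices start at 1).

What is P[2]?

ECB decryption: P_i = D(K, C_i).
P[2]: D(K, 0b1000) = 0b1101.

P[2] = 0b1101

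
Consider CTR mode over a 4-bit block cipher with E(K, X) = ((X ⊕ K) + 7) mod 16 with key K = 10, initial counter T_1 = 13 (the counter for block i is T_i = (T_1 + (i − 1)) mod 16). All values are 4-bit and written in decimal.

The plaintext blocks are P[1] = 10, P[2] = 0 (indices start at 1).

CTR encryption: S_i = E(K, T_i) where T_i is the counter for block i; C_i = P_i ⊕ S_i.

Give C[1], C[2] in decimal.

C[1] = 4, C[2] = 11

C[1]: T = 13, S = E(K, T) = 14; 10 ⊕ 14 = 4.
C[2]: T = 14, S = E(K, T) = 11; 0 ⊕ 11 = 11.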